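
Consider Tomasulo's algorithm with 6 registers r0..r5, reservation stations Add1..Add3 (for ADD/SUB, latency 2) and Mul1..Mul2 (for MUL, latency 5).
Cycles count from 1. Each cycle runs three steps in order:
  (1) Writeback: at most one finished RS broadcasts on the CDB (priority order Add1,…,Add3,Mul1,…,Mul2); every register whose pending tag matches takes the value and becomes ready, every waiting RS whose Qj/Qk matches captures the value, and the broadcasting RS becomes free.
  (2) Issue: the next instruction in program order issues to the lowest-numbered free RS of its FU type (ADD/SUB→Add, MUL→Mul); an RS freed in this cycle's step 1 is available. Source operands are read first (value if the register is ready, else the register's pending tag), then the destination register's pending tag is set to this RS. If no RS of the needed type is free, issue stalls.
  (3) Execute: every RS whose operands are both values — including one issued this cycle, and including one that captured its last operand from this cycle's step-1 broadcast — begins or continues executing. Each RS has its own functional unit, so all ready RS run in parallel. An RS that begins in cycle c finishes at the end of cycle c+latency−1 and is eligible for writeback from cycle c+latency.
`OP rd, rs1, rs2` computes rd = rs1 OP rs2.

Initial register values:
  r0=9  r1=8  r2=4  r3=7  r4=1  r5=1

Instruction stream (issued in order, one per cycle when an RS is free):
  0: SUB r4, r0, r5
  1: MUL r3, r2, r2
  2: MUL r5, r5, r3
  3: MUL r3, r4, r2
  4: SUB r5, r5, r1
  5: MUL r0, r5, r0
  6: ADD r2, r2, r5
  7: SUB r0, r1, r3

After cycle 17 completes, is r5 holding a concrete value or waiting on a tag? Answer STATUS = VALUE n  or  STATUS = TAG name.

STATUS = VALUE 8

cycle 1: issue SUB r4<-Add1 // r0:9,r1:8,r2:4,r3:7,r4:Add1,r5:1
cycle 2: issue MUL r3<-Mul1 // r0:9,r1:8,r2:4,r3:Mul1,r4:Add1,r5:1
cycle 3: CDB Add1=8; issue MUL r5<-Mul2 // r0:9,r1:8,r2:4,r3:Mul1,r4:8,r5:Mul2
cycle 4: stall // r0:9,r1:8,r2:4,r3:Mul1,r4:8,r5:Mul2
cycle 5: stall // r0:9,r1:8,r2:4,r3:Mul1,r4:8,r5:Mul2
cycle 6: stall // r0:9,r1:8,r2:4,r3:Mul1,r4:8,r5:Mul2
cycle 7: CDB Mul1=16; issue MUL r3<-Mul1 // r0:9,r1:8,r2:4,r3:Mul1,r4:8,r5:Mul2
cycle 8: issue SUB r5<-Add1 // r0:9,r1:8,r2:4,r3:Mul1,r4:8,r5:Add1
cycle 9: stall // r0:9,r1:8,r2:4,r3:Mul1,r4:8,r5:Add1
cycle 10: stall // r0:9,r1:8,r2:4,r3:Mul1,r4:8,r5:Add1
cycle 11: stall // r0:9,r1:8,r2:4,r3:Mul1,r4:8,r5:Add1
cycle 12: CDB Mul1=32; issue MUL r0<-Mul1 // r0:Mul1,r1:8,r2:4,r3:32,r4:8,r5:Add1
cycle 13: CDB Mul2=16; issue ADD r2<-Add2 // r0:Mul1,r1:8,r2:Add2,r3:32,r4:8,r5:Add1
cycle 14: issue SUB r0<-Add3 // r0:Add3,r1:8,r2:Add2,r3:32,r4:8,r5:Add1
cycle 15: CDB Add1=8 // r0:Add3,r1:8,r2:Add2,r3:32,r4:8,r5:8
cycle 16: CDB Add3=-24 // r0:-24,r1:8,r2:Add2,r3:32,r4:8,r5:8
cycle 17: CDB Add2=12 // r0:-24,r1:8,r2:12,r3:32,r4:8,r5:8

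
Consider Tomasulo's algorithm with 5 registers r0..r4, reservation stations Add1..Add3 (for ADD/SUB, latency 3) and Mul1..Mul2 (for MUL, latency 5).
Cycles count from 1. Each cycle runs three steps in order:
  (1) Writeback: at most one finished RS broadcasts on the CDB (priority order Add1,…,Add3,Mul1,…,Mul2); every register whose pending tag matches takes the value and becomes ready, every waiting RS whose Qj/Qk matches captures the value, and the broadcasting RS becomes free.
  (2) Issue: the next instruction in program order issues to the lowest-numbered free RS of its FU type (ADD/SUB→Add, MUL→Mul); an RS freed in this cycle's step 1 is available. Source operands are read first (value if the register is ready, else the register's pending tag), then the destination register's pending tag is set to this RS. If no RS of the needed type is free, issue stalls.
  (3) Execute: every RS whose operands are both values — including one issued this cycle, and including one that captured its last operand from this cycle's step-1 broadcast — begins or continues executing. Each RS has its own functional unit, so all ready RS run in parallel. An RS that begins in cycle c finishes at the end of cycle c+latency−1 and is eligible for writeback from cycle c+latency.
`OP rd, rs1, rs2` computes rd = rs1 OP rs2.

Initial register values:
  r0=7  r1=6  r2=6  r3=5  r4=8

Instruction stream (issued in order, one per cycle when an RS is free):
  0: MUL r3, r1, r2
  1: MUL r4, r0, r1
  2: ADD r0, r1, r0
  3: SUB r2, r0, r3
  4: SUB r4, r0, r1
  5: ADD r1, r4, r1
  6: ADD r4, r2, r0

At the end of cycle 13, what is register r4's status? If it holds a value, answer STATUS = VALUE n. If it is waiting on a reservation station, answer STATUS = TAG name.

c1: issue MUL r3<-Mul1 | r0:7,r1:6,r2:6,r3:Mul1,r4:8
c2: issue MUL r4<-Mul2 | r0:7,r1:6,r2:6,r3:Mul1,r4:Mul2
c3: issue ADD r0<-Add1 | r0:Add1,r1:6,r2:6,r3:Mul1,r4:Mul2
c4: issue SUB r2<-Add2 | r0:Add1,r1:6,r2:Add2,r3:Mul1,r4:Mul2
c5: issue SUB r4<-Add3 | r0:Add1,r1:6,r2:Add2,r3:Mul1,r4:Add3
c6: CDB Add1=13; issue ADD r1<-Add1 | r0:13,r1:Add1,r2:Add2,r3:Mul1,r4:Add3
c7: CDB Mul1=36; stall | r0:13,r1:Add1,r2:Add2,r3:36,r4:Add3
c8: CDB Mul2=42; stall | r0:13,r1:Add1,r2:Add2,r3:36,r4:Add3
c9: CDB Add3=7; issue ADD r4<-Add3 | r0:13,r1:Add1,r2:Add2,r3:36,r4:Add3
c10: CDB Add2=-23 | r0:13,r1:Add1,r2:-23,r3:36,r4:Add3
c11: - | r0:13,r1:Add1,r2:-23,r3:36,r4:Add3
c12: CDB Add1=13 | r0:13,r1:13,r2:-23,r3:36,r4:Add3
c13: CDB Add3=-10 | r0:13,r1:13,r2:-23,r3:36,r4:-10

STATUS = VALUE -10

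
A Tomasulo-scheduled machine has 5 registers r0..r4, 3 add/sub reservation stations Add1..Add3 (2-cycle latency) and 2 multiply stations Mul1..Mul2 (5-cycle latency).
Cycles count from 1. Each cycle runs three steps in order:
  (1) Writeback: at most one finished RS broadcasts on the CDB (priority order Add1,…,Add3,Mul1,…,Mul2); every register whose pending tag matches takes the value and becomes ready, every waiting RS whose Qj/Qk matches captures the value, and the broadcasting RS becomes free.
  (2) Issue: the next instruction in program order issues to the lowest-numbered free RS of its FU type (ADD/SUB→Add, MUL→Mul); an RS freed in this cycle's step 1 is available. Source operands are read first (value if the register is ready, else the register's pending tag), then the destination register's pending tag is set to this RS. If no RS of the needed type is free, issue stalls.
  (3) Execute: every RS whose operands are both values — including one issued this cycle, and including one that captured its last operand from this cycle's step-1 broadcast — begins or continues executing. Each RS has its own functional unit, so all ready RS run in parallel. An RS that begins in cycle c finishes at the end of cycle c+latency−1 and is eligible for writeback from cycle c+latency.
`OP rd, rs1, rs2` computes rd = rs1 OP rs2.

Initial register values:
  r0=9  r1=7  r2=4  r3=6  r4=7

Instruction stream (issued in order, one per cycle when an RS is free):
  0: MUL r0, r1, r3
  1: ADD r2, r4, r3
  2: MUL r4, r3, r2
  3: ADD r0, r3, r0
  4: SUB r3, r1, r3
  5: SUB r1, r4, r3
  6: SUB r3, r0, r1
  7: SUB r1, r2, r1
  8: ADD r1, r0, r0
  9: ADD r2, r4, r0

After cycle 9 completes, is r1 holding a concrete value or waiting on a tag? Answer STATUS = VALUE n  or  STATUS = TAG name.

cycle 1: issue MUL r0<-Mul1 // r0:Mul1,r1:7,r2:4,r3:6,r4:7
cycle 2: issue ADD r2<-Add1 // r0:Mul1,r1:7,r2:Add1,r3:6,r4:7
cycle 3: issue MUL r4<-Mul2 // r0:Mul1,r1:7,r2:Add1,r3:6,r4:Mul2
cycle 4: CDB Add1=13; issue ADD r0<-Add1 // r0:Add1,r1:7,r2:13,r3:6,r4:Mul2
cycle 5: issue SUB r3<-Add2 // r0:Add1,r1:7,r2:13,r3:Add2,r4:Mul2
cycle 6: CDB Mul1=42; issue SUB r1<-Add3 // r0:Add1,r1:Add3,r2:13,r3:Add2,r4:Mul2
cycle 7: CDB Add2=1; issue SUB r3<-Add2 // r0:Add1,r1:Add3,r2:13,r3:Add2,r4:Mul2
cycle 8: CDB Add1=48; issue SUB r1<-Add1 // r0:48,r1:Add1,r2:13,r3:Add2,r4:Mul2
cycle 9: CDB Mul2=78; stall // r0:48,r1:Add1,r2:13,r3:Add2,r4:78

STATUS = TAG Add1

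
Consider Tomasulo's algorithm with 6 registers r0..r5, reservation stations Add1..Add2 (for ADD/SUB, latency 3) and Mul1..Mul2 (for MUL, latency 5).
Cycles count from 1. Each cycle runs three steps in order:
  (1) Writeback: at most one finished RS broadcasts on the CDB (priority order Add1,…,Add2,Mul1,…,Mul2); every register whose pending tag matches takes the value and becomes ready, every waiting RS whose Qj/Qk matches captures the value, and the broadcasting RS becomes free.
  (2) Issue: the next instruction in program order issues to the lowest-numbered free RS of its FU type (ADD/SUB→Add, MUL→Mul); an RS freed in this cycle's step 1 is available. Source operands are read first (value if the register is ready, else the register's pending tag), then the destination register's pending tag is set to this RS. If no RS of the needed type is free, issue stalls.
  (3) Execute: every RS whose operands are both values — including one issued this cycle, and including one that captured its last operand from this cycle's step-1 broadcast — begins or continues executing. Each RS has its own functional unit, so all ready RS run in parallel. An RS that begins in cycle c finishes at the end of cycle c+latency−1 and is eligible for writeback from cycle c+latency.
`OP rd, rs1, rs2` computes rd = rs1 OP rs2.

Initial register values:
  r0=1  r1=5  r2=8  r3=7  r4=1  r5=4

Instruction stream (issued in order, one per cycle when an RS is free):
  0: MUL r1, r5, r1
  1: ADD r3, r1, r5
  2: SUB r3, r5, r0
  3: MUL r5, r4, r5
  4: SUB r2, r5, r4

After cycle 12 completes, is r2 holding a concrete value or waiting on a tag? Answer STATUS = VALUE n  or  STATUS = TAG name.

  c1: issue MUL r1<-Mul1  regs: r0:1,r1:Mul1,r2:8,r3:7,r4:1,r5:4
  c2: issue ADD r3<-Add1  regs: r0:1,r1:Mul1,r2:8,r3:Add1,r4:1,r5:4
  c3: issue SUB r3<-Add2  regs: r0:1,r1:Mul1,r2:8,r3:Add2,r4:1,r5:4
  c4: issue MUL r5<-Mul2  regs: r0:1,r1:Mul1,r2:8,r3:Add2,r4:1,r5:Mul2
  c5: stall  regs: r0:1,r1:Mul1,r2:8,r3:Add2,r4:1,r5:Mul2
  c6: CDB Add2=3; issue SUB r2<-Add2  regs: r0:1,r1:Mul1,r2:Add2,r3:3,r4:1,r5:Mul2
  c7: CDB Mul1=20  regs: r0:1,r1:20,r2:Add2,r3:3,r4:1,r5:Mul2
  c8: -  regs: r0:1,r1:20,r2:Add2,r3:3,r4:1,r5:Mul2
  c9: CDB Mul2=4  regs: r0:1,r1:20,r2:Add2,r3:3,r4:1,r5:4
  c10: CDB Add1=24  regs: r0:1,r1:20,r2:Add2,r3:3,r4:1,r5:4
  c11: -  regs: r0:1,r1:20,r2:Add2,r3:3,r4:1,r5:4
  c12: CDB Add2=3  regs: r0:1,r1:20,r2:3,r3:3,r4:1,r5:4

STATUS = VALUE 3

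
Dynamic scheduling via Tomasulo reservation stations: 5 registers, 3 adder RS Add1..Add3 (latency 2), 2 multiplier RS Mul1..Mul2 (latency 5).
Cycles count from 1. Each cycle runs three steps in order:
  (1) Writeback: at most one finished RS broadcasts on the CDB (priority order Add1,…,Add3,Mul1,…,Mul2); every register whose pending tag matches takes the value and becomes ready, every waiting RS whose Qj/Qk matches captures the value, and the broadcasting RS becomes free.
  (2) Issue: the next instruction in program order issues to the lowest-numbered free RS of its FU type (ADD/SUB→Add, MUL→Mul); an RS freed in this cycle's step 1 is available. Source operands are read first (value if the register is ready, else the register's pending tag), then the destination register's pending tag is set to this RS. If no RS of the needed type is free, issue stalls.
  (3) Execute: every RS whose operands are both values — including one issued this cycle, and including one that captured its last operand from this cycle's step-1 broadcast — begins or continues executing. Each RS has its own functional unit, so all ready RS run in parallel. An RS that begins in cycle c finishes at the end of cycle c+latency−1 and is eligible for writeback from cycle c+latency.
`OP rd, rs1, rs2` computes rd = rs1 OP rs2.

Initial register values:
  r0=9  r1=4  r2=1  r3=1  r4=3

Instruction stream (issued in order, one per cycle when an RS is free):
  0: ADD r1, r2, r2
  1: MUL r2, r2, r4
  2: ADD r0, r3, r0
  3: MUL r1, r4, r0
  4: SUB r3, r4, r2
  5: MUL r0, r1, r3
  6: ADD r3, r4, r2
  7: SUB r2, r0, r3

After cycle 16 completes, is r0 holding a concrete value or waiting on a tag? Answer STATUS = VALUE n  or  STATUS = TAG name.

STATUS = VALUE 0

c1: issue ADD r1<-Add1 | r0:9,r1:Add1,r2:1,r3:1,r4:3
c2: issue MUL r2<-Mul1 | r0:9,r1:Add1,r2:Mul1,r3:1,r4:3
c3: CDB Add1=2; issue ADD r0<-Add1 | r0:Add1,r1:2,r2:Mul1,r3:1,r4:3
c4: issue MUL r1<-Mul2 | r0:Add1,r1:Mul2,r2:Mul1,r3:1,r4:3
c5: CDB Add1=10; issue SUB r3<-Add1 | r0:10,r1:Mul2,r2:Mul1,r3:Add1,r4:3
c6: stall | r0:10,r1:Mul2,r2:Mul1,r3:Add1,r4:3
c7: CDB Mul1=3; issue MUL r0<-Mul1 | r0:Mul1,r1:Mul2,r2:3,r3:Add1,r4:3
c8: issue ADD r3<-Add2 | r0:Mul1,r1:Mul2,r2:3,r3:Add2,r4:3
c9: CDB Add1=0; issue SUB r2<-Add1 | r0:Mul1,r1:Mul2,r2:Add1,r3:Add2,r4:3
c10: CDB Add2=6 | r0:Mul1,r1:Mul2,r2:Add1,r3:6,r4:3
c11: CDB Mul2=30 | r0:Mul1,r1:30,r2:Add1,r3:6,r4:3
c12: - | r0:Mul1,r1:30,r2:Add1,r3:6,r4:3
c13: - | r0:Mul1,r1:30,r2:Add1,r3:6,r4:3
c14: - | r0:Mul1,r1:30,r2:Add1,r3:6,r4:3
c15: - | r0:Mul1,r1:30,r2:Add1,r3:6,r4:3
c16: CDB Mul1=0 | r0:0,r1:30,r2:Add1,r3:6,r4:3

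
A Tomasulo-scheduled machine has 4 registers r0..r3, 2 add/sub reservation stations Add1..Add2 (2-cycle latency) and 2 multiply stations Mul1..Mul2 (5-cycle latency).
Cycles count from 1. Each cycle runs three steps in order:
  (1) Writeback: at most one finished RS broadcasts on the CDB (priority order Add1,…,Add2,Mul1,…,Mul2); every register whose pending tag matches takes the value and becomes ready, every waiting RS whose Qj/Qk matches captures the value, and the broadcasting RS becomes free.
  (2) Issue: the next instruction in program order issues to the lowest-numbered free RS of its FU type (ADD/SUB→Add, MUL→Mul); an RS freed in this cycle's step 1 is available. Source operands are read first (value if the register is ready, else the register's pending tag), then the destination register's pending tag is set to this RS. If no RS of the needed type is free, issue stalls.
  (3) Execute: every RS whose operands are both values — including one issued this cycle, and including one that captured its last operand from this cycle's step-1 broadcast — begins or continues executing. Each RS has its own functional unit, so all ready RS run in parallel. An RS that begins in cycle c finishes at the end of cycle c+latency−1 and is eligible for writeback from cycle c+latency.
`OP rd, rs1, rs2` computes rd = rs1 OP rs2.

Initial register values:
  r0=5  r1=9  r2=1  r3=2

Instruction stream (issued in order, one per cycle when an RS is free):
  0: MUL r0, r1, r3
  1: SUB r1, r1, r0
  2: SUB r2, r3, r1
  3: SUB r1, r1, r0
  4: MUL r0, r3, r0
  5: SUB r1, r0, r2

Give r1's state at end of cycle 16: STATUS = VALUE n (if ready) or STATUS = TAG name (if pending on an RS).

cycle 1: issue MUL r0<-Mul1 // r0:Mul1,r1:9,r2:1,r3:2
cycle 2: issue SUB r1<-Add1 // r0:Mul1,r1:Add1,r2:1,r3:2
cycle 3: issue SUB r2<-Add2 // r0:Mul1,r1:Add1,r2:Add2,r3:2
cycle 4: stall // r0:Mul1,r1:Add1,r2:Add2,r3:2
cycle 5: stall // r0:Mul1,r1:Add1,r2:Add2,r3:2
cycle 6: CDB Mul1=18; stall // r0:18,r1:Add1,r2:Add2,r3:2
cycle 7: stall // r0:18,r1:Add1,r2:Add2,r3:2
cycle 8: CDB Add1=-9; issue SUB r1<-Add1 // r0:18,r1:Add1,r2:Add2,r3:2
cycle 9: issue MUL r0<-Mul1 // r0:Mul1,r1:Add1,r2:Add2,r3:2
cycle 10: CDB Add1=-27; issue SUB r1<-Add1 // r0:Mul1,r1:Add1,r2:Add2,r3:2
cycle 11: CDB Add2=11 // r0:Mul1,r1:Add1,r2:11,r3:2
cycle 12: - // r0:Mul1,r1:Add1,r2:11,r3:2
cycle 13: - // r0:Mul1,r1:Add1,r2:11,r3:2
cycle 14: CDB Mul1=36 // r0:36,r1:Add1,r2:11,r3:2
cycle 15: - // r0:36,r1:Add1,r2:11,r3:2
cycle 16: CDB Add1=25 // r0:36,r1:25,r2:11,r3:2

STATUS = VALUE 25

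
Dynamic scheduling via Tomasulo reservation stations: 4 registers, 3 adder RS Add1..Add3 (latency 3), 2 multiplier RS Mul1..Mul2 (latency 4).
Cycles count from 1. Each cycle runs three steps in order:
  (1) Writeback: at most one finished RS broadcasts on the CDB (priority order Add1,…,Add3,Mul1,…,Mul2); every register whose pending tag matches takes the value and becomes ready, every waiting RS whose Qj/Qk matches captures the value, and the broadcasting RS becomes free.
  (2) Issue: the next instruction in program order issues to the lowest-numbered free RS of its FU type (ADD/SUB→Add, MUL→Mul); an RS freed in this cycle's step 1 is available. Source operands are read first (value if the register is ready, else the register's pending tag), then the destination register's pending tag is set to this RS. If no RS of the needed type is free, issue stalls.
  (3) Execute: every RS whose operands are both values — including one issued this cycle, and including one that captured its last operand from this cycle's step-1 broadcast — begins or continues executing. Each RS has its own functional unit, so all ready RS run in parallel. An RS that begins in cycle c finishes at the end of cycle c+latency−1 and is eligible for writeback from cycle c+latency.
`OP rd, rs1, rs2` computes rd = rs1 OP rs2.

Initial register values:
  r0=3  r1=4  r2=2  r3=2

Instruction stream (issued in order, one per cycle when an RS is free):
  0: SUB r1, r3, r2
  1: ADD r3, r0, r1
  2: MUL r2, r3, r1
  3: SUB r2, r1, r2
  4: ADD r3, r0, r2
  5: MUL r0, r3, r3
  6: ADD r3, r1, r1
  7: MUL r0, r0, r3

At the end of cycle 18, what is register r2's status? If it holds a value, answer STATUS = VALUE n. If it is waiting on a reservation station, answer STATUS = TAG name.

cycle 1: issue SUB r1<-Add1 // r0:3,r1:Add1,r2:2,r3:2
cycle 2: issue ADD r3<-Add2 // r0:3,r1:Add1,r2:2,r3:Add2
cycle 3: issue MUL r2<-Mul1 // r0:3,r1:Add1,r2:Mul1,r3:Add2
cycle 4: CDB Add1=0; issue SUB r2<-Add1 // r0:3,r1:0,r2:Add1,r3:Add2
cycle 5: issue ADD r3<-Add3 // r0:3,r1:0,r2:Add1,r3:Add3
cycle 6: issue MUL r0<-Mul2 // r0:Mul2,r1:0,r2:Add1,r3:Add3
cycle 7: CDB Add2=3; issue ADD r3<-Add2 // r0:Mul2,r1:0,r2:Add1,r3:Add2
cycle 8: stall // r0:Mul2,r1:0,r2:Add1,r3:Add2
cycle 9: stall // r0:Mul2,r1:0,r2:Add1,r3:Add2
cycle 10: CDB Add2=0; stall // r0:Mul2,r1:0,r2:Add1,r3:0
cycle 11: CDB Mul1=0; issue MUL r0<-Mul1 // r0:Mul1,r1:0,r2:Add1,r3:0
cycle 12: - // r0:Mul1,r1:0,r2:Add1,r3:0
cycle 13: - // r0:Mul1,r1:0,r2:Add1,r3:0
cycle 14: CDB Add1=0 // r0:Mul1,r1:0,r2:0,r3:0
cycle 15: - // r0:Mul1,r1:0,r2:0,r3:0
cycle 16: - // r0:Mul1,r1:0,r2:0,r3:0
cycle 17: CDB Add3=3 // r0:Mul1,r1:0,r2:0,r3:0
cycle 18: - // r0:Mul1,r1:0,r2:0,r3:0

STATUS = VALUE 0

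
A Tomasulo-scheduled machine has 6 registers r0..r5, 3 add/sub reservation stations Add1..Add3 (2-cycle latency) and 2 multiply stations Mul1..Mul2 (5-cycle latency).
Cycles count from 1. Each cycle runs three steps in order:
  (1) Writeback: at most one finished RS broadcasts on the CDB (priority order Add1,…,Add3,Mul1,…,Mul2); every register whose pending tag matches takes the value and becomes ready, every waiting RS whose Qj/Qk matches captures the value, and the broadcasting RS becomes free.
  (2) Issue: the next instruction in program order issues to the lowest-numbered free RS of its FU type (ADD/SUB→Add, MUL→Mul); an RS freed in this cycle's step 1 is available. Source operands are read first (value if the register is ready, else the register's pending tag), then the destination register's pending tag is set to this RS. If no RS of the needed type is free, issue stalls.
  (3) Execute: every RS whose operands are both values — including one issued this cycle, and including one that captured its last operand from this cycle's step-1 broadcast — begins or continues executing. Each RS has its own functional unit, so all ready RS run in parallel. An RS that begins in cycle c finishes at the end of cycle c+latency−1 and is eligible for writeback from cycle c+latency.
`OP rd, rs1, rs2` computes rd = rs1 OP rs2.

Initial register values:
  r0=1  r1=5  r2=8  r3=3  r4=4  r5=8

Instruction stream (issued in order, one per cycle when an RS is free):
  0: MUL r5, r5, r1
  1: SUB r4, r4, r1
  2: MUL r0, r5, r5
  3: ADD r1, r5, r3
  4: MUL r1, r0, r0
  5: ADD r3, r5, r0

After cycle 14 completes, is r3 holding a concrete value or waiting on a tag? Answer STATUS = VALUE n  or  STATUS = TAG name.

  c1: issue MUL r5<-Mul1  regs: r0:1,r1:5,r2:8,r3:3,r4:4,r5:Mul1
  c2: issue SUB r4<-Add1  regs: r0:1,r1:5,r2:8,r3:3,r4:Add1,r5:Mul1
  c3: issue MUL r0<-Mul2  regs: r0:Mul2,r1:5,r2:8,r3:3,r4:Add1,r5:Mul1
  c4: CDB Add1=-1; issue ADD r1<-Add1  regs: r0:Mul2,r1:Add1,r2:8,r3:3,r4:-1,r5:Mul1
  c5: stall  regs: r0:Mul2,r1:Add1,r2:8,r3:3,r4:-1,r5:Mul1
  c6: CDB Mul1=40; issue MUL r1<-Mul1  regs: r0:Mul2,r1:Mul1,r2:8,r3:3,r4:-1,r5:40
  c7: issue ADD r3<-Add2  regs: r0:Mul2,r1:Mul1,r2:8,r3:Add2,r4:-1,r5:40
  c8: CDB Add1=43  regs: r0:Mul2,r1:Mul1,r2:8,r3:Add2,r4:-1,r5:40
  c9: -  regs: r0:Mul2,r1:Mul1,r2:8,r3:Add2,r4:-1,r5:40
  c10: -  regs: r0:Mul2,r1:Mul1,r2:8,r3:Add2,r4:-1,r5:40
  c11: CDB Mul2=1600  regs: r0:1600,r1:Mul1,r2:8,r3:Add2,r4:-1,r5:40
  c12: -  regs: r0:1600,r1:Mul1,r2:8,r3:Add2,r4:-1,r5:40
  c13: CDB Add2=1640  regs: r0:1600,r1:Mul1,r2:8,r3:1640,r4:-1,r5:40
  c14: -  regs: r0:1600,r1:Mul1,r2:8,r3:1640,r4:-1,r5:40

STATUS = VALUE 1640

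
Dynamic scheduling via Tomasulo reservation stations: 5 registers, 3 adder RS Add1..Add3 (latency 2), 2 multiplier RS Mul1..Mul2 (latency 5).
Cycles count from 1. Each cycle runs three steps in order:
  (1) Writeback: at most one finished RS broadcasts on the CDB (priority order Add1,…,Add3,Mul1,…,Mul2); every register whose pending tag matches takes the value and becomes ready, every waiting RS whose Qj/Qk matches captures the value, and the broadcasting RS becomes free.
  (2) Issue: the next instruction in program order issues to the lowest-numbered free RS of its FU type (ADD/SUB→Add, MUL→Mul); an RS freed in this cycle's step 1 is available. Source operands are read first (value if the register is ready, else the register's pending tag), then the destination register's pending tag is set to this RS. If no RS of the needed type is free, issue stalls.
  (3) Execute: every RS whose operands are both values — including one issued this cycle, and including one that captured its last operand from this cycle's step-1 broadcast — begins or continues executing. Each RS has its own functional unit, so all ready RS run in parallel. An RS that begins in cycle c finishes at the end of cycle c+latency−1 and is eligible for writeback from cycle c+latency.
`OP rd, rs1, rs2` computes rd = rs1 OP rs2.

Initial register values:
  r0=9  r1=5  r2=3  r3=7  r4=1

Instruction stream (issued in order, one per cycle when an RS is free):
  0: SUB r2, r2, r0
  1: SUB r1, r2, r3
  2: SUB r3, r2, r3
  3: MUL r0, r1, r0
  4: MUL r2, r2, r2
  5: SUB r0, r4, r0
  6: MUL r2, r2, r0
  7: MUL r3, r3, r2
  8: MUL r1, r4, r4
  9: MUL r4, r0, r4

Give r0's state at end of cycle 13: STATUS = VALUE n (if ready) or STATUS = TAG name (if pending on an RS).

STATUS = VALUE 118

c1: issue SUB r2<-Add1 | r0:9,r1:5,r2:Add1,r3:7,r4:1
c2: issue SUB r1<-Add2 | r0:9,r1:Add2,r2:Add1,r3:7,r4:1
c3: CDB Add1=-6; issue SUB r3<-Add1 | r0:9,r1:Add2,r2:-6,r3:Add1,r4:1
c4: issue MUL r0<-Mul1 | r0:Mul1,r1:Add2,r2:-6,r3:Add1,r4:1
c5: CDB Add1=-13; issue MUL r2<-Mul2 | r0:Mul1,r1:Add2,r2:Mul2,r3:-13,r4:1
c6: CDB Add2=-13; issue SUB r0<-Add1 | r0:Add1,r1:-13,r2:Mul2,r3:-13,r4:1
c7: stall | r0:Add1,r1:-13,r2:Mul2,r3:-13,r4:1
c8: stall | r0:Add1,r1:-13,r2:Mul2,r3:-13,r4:1
c9: stall | r0:Add1,r1:-13,r2:Mul2,r3:-13,r4:1
c10: CDB Mul2=36; issue MUL r2<-Mul2 | r0:Add1,r1:-13,r2:Mul2,r3:-13,r4:1
c11: CDB Mul1=-117; issue MUL r3<-Mul1 | r0:Add1,r1:-13,r2:Mul2,r3:Mul1,r4:1
c12: stall | r0:Add1,r1:-13,r2:Mul2,r3:Mul1,r4:1
c13: CDB Add1=118; stall | r0:118,r1:-13,r2:Mul2,r3:Mul1,r4:1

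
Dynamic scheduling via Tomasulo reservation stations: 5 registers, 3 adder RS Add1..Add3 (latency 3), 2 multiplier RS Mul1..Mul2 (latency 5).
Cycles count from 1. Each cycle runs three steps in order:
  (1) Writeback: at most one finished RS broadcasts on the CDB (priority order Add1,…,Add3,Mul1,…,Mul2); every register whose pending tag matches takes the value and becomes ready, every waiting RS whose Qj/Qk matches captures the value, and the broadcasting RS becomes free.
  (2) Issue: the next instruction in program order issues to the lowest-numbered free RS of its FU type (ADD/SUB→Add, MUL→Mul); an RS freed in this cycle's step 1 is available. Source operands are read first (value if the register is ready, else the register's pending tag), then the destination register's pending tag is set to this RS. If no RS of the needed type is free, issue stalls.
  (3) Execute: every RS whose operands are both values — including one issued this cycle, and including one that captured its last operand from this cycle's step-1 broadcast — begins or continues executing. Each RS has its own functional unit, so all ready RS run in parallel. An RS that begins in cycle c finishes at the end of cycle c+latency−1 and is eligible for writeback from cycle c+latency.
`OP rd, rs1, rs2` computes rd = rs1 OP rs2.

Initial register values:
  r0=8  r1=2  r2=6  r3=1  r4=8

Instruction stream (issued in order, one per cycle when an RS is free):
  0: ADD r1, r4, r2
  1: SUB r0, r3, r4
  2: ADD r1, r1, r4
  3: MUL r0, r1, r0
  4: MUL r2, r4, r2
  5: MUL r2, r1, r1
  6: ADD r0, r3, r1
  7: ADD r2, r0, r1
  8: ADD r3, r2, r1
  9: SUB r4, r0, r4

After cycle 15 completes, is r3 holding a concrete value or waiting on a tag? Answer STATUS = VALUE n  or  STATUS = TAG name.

STATUS = TAG Add3

cycle 1: issue ADD r1<-Add1 // r0:8,r1:Add1,r2:6,r3:1,r4:8
cycle 2: issue SUB r0<-Add2 // r0:Add2,r1:Add1,r2:6,r3:1,r4:8
cycle 3: issue ADD r1<-Add3 // r0:Add2,r1:Add3,r2:6,r3:1,r4:8
cycle 4: CDB Add1=14; issue MUL r0<-Mul1 // r0:Mul1,r1:Add3,r2:6,r3:1,r4:8
cycle 5: CDB Add2=-7; issue MUL r2<-Mul2 // r0:Mul1,r1:Add3,r2:Mul2,r3:1,r4:8
cycle 6: stall // r0:Mul1,r1:Add3,r2:Mul2,r3:1,r4:8
cycle 7: CDB Add3=22; stall // r0:Mul1,r1:22,r2:Mul2,r3:1,r4:8
cycle 8: stall // r0:Mul1,r1:22,r2:Mul2,r3:1,r4:8
cycle 9: stall // r0:Mul1,r1:22,r2:Mul2,r3:1,r4:8
cycle 10: CDB Mul2=48; issue MUL r2<-Mul2 // r0:Mul1,r1:22,r2:Mul2,r3:1,r4:8
cycle 11: issue ADD r0<-Add1 // r0:Add1,r1:22,r2:Mul2,r3:1,r4:8
cycle 12: CDB Mul1=-154; issue ADD r2<-Add2 // r0:Add1,r1:22,r2:Add2,r3:1,r4:8
cycle 13: issue ADD r3<-Add3 // r0:Add1,r1:22,r2:Add2,r3:Add3,r4:8
cycle 14: CDB Add1=23; issue SUB r4<-Add1 // r0:23,r1:22,r2:Add2,r3:Add3,r4:Add1
cycle 15: CDB Mul2=484 // r0:23,r1:22,r2:Add2,r3:Add3,r4:Add1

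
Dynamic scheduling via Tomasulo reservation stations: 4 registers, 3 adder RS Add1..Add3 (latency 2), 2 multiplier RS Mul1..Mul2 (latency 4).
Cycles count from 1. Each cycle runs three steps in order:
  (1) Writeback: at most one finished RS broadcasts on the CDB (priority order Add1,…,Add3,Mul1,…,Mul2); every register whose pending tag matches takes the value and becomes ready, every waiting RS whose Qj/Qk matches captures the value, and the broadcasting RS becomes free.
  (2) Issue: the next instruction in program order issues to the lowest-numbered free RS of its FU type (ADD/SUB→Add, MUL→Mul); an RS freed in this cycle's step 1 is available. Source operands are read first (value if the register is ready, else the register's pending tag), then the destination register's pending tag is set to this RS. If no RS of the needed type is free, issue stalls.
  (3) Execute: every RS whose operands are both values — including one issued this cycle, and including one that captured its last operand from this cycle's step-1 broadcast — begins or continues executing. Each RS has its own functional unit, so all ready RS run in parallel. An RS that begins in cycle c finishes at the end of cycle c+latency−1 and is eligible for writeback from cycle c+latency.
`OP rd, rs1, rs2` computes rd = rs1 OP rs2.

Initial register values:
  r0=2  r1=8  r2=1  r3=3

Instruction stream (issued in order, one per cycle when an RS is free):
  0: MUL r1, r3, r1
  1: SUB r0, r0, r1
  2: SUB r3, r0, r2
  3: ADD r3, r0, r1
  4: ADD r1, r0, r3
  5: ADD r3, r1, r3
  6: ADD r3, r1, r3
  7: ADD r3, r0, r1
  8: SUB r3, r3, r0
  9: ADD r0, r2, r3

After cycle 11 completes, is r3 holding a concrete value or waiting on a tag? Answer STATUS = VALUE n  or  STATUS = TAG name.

cycle 1: issue MUL r1<-Mul1 // r0:2,r1:Mul1,r2:1,r3:3
cycle 2: issue SUB r0<-Add1 // r0:Add1,r1:Mul1,r2:1,r3:3
cycle 3: issue SUB r3<-Add2 // r0:Add1,r1:Mul1,r2:1,r3:Add2
cycle 4: issue ADD r3<-Add3 // r0:Add1,r1:Mul1,r2:1,r3:Add3
cycle 5: CDB Mul1=24; stall // r0:Add1,r1:24,r2:1,r3:Add3
cycle 6: stall // r0:Add1,r1:24,r2:1,r3:Add3
cycle 7: CDB Add1=-22; issue ADD r1<-Add1 // r0:-22,r1:Add1,r2:1,r3:Add3
cycle 8: stall // r0:-22,r1:Add1,r2:1,r3:Add3
cycle 9: CDB Add2=-23; issue ADD r3<-Add2 // r0:-22,r1:Add1,r2:1,r3:Add2
cycle 10: CDB Add3=2; issue ADD r3<-Add3 // r0:-22,r1:Add1,r2:1,r3:Add3
cycle 11: stall // r0:-22,r1:Add1,r2:1,r3:Add3

STATUS = TAG Add3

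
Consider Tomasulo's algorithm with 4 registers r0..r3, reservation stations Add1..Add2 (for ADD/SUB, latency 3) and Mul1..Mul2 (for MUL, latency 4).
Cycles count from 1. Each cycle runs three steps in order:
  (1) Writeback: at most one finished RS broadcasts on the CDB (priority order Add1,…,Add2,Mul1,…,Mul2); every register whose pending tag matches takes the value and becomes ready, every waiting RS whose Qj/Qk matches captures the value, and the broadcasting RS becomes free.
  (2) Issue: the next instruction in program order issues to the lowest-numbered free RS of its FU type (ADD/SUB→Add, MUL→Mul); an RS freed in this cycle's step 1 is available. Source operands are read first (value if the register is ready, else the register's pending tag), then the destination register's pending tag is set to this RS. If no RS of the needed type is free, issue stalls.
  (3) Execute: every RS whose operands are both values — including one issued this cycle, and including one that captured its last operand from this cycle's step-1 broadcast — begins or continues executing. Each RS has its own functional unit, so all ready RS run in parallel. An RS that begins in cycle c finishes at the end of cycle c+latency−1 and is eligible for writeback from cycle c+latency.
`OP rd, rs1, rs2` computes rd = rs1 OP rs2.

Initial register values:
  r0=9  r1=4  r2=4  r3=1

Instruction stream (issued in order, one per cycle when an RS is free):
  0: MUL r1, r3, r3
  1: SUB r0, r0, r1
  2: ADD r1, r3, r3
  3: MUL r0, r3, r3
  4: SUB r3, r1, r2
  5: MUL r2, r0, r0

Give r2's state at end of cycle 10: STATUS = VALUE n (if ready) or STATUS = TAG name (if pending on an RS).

c1: issue MUL r1<-Mul1 | r0:9,r1:Mul1,r2:4,r3:1
c2: issue SUB r0<-Add1 | r0:Add1,r1:Mul1,r2:4,r3:1
c3: issue ADD r1<-Add2 | r0:Add1,r1:Add2,r2:4,r3:1
c4: issue MUL r0<-Mul2 | r0:Mul2,r1:Add2,r2:4,r3:1
c5: CDB Mul1=1; stall | r0:Mul2,r1:Add2,r2:4,r3:1
c6: CDB Add2=2; issue SUB r3<-Add2 | r0:Mul2,r1:2,r2:4,r3:Add2
c7: issue MUL r2<-Mul1 | r0:Mul2,r1:2,r2:Mul1,r3:Add2
c8: CDB Add1=8 | r0:Mul2,r1:2,r2:Mul1,r3:Add2
c9: CDB Add2=-2 | r0:Mul2,r1:2,r2:Mul1,r3:-2
c10: CDB Mul2=1 | r0:1,r1:2,r2:Mul1,r3:-2

STATUS = TAG Mul1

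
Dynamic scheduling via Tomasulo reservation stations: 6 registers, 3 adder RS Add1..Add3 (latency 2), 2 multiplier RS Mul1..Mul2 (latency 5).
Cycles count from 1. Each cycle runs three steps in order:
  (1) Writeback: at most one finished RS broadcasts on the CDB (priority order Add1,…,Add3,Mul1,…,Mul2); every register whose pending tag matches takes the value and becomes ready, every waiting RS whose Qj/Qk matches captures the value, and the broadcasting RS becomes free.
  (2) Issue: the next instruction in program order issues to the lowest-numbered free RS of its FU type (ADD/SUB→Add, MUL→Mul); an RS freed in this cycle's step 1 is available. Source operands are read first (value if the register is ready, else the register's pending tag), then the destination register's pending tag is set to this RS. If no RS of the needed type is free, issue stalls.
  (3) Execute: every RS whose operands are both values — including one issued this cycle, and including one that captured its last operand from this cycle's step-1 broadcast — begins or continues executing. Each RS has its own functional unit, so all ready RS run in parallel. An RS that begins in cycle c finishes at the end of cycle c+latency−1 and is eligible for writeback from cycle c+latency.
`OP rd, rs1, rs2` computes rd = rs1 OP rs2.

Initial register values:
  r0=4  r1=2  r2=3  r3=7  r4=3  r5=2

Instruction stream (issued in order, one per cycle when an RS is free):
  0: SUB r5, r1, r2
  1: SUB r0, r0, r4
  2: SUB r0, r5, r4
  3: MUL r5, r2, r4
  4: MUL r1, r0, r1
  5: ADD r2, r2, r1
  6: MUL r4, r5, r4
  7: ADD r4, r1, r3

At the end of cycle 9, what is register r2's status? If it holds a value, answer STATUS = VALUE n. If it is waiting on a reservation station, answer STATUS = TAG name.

STATUS = TAG Add1

cycle 1: issue SUB r5<-Add1 // r0:4,r1:2,r2:3,r3:7,r4:3,r5:Add1
cycle 2: issue SUB r0<-Add2 // r0:Add2,r1:2,r2:3,r3:7,r4:3,r5:Add1
cycle 3: CDB Add1=-1; issue SUB r0<-Add1 // r0:Add1,r1:2,r2:3,r3:7,r4:3,r5:-1
cycle 4: CDB Add2=1; issue MUL r5<-Mul1 // r0:Add1,r1:2,r2:3,r3:7,r4:3,r5:Mul1
cycle 5: CDB Add1=-4; issue MUL r1<-Mul2 // r0:-4,r1:Mul2,r2:3,r3:7,r4:3,r5:Mul1
cycle 6: issue ADD r2<-Add1 // r0:-4,r1:Mul2,r2:Add1,r3:7,r4:3,r5:Mul1
cycle 7: stall // r0:-4,r1:Mul2,r2:Add1,r3:7,r4:3,r5:Mul1
cycle 8: stall // r0:-4,r1:Mul2,r2:Add1,r3:7,r4:3,r5:Mul1
cycle 9: CDB Mul1=9; issue MUL r4<-Mul1 // r0:-4,r1:Mul2,r2:Add1,r3:7,r4:Mul1,r5:9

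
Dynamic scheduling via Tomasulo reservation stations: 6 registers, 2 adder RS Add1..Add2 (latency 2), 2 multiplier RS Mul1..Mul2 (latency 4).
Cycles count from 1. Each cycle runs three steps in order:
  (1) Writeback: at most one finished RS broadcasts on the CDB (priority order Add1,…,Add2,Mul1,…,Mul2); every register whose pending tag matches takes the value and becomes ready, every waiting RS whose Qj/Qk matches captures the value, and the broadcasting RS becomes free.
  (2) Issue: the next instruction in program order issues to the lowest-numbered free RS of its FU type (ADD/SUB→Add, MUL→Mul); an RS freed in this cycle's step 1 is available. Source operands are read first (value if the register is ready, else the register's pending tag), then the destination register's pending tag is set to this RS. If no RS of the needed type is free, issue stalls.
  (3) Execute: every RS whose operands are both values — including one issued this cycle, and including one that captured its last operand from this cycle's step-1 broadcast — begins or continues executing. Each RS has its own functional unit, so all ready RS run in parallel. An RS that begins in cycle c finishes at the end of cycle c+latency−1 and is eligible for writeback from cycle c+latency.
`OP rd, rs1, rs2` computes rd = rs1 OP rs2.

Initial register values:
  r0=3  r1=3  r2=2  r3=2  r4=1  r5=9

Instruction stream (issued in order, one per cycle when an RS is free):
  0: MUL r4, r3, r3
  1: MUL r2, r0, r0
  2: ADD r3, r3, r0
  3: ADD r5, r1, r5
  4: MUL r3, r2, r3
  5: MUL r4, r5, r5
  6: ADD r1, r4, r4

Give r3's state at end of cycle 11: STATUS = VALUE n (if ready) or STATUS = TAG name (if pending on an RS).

cycle 1: issue MUL r4<-Mul1 // r0:3,r1:3,r2:2,r3:2,r4:Mul1,r5:9
cycle 2: issue MUL r2<-Mul2 // r0:3,r1:3,r2:Mul2,r3:2,r4:Mul1,r5:9
cycle 3: issue ADD r3<-Add1 // r0:3,r1:3,r2:Mul2,r3:Add1,r4:Mul1,r5:9
cycle 4: issue ADD r5<-Add2 // r0:3,r1:3,r2:Mul2,r3:Add1,r4:Mul1,r5:Add2
cycle 5: CDB Add1=5; stall // r0:3,r1:3,r2:Mul2,r3:5,r4:Mul1,r5:Add2
cycle 6: CDB Add2=12; stall // r0:3,r1:3,r2:Mul2,r3:5,r4:Mul1,r5:12
cycle 7: CDB Mul1=4; issue MUL r3<-Mul1 // r0:3,r1:3,r2:Mul2,r3:Mul1,r4:4,r5:12
cycle 8: CDB Mul2=9; issue MUL r4<-Mul2 // r0:3,r1:3,r2:9,r3:Mul1,r4:Mul2,r5:12
cycle 9: issue ADD r1<-Add1 // r0:3,r1:Add1,r2:9,r3:Mul1,r4:Mul2,r5:12
cycle 10: - // r0:3,r1:Add1,r2:9,r3:Mul1,r4:Mul2,r5:12
cycle 11: - // r0:3,r1:Add1,r2:9,r3:Mul1,r4:Mul2,r5:12

STATUS = TAG Mul1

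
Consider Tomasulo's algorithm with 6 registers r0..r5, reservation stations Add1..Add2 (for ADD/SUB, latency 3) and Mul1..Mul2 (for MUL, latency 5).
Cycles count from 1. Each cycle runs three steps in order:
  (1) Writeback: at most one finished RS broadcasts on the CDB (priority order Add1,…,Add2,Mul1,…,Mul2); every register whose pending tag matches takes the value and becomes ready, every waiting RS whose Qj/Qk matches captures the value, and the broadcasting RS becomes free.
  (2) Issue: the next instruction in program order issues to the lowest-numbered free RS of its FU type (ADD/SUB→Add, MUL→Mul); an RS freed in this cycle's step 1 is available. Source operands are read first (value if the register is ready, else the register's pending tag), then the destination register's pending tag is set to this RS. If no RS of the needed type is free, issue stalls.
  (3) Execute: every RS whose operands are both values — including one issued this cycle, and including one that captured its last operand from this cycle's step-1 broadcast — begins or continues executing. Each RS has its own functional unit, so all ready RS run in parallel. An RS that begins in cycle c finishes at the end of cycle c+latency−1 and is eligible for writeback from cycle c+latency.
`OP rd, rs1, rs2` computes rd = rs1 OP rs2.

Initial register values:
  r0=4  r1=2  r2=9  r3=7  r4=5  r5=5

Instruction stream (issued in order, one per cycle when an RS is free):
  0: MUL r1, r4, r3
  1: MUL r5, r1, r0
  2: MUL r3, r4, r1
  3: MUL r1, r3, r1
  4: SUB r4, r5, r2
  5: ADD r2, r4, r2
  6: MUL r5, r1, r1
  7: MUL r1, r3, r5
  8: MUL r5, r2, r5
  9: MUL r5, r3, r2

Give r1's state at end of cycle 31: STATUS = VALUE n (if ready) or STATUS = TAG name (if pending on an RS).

STATUS = VALUE 6565234375

  c1: issue MUL r1<-Mul1  regs: r0:4,r1:Mul1,r2:9,r3:7,r4:5,r5:5
  c2: issue MUL r5<-Mul2  regs: r0:4,r1:Mul1,r2:9,r3:7,r4:5,r5:Mul2
  c3: stall  regs: r0:4,r1:Mul1,r2:9,r3:7,r4:5,r5:Mul2
  c4: stall  regs: r0:4,r1:Mul1,r2:9,r3:7,r4:5,r5:Mul2
  c5: stall  regs: r0:4,r1:Mul1,r2:9,r3:7,r4:5,r5:Mul2
  c6: CDB Mul1=35; issue MUL r3<-Mul1  regs: r0:4,r1:35,r2:9,r3:Mul1,r4:5,r5:Mul2
  c7: stall  regs: r0:4,r1:35,r2:9,r3:Mul1,r4:5,r5:Mul2
  c8: stall  regs: r0:4,r1:35,r2:9,r3:Mul1,r4:5,r5:Mul2
  c9: stall  regs: r0:4,r1:35,r2:9,r3:Mul1,r4:5,r5:Mul2
  c10: stall  regs: r0:4,r1:35,r2:9,r3:Mul1,r4:5,r5:Mul2
  c11: CDB Mul1=175; issue MUL r1<-Mul1  regs: r0:4,r1:Mul1,r2:9,r3:175,r4:5,r5:Mul2
  c12: CDB Mul2=140; issue SUB r4<-Add1  regs: r0:4,r1:Mul1,r2:9,r3:175,r4:Add1,r5:140
  c13: issue ADD r2<-Add2  regs: r0:4,r1:Mul1,r2:Add2,r3:175,r4:Add1,r5:140
  c14: issue MUL r5<-Mul2  regs: r0:4,r1:Mul1,r2:Add2,r3:175,r4:Add1,r5:Mul2
  c15: CDB Add1=131; stall  regs: r0:4,r1:Mul1,r2:Add2,r3:175,r4:131,r5:Mul2
  c16: CDB Mul1=6125; issue MUL r1<-Mul1  regs: r0:4,r1:Mul1,r2:Add2,r3:175,r4:131,r5:Mul2
  c17: stall  regs: r0:4,r1:Mul1,r2:Add2,r3:175,r4:131,r5:Mul2
  c18: CDB Add2=140; stall  regs: r0:4,r1:Mul1,r2:140,r3:175,r4:131,r5:Mul2
  c19: stall  regs: r0:4,r1:Mul1,r2:140,r3:175,r4:131,r5:Mul2
  c20: stall  regs: r0:4,r1:Mul1,r2:140,r3:175,r4:131,r5:Mul2
  c21: CDB Mul2=37515625; issue MUL r5<-Mul2  regs: r0:4,r1:Mul1,r2:140,r3:175,r4:131,r5:Mul2
  c22: stall  regs: r0:4,r1:Mul1,r2:140,r3:175,r4:131,r5:Mul2
  c23: stall  regs: r0:4,r1:Mul1,r2:140,r3:175,r4:131,r5:Mul2
  c24: stall  regs: r0:4,r1:Mul1,r2:140,r3:175,r4:131,r5:Mul2
  c25: stall  regs: r0:4,r1:Mul1,r2:140,r3:175,r4:131,r5:Mul2
  c26: CDB Mul1=6565234375; issue MUL r5<-Mul1  regs: r0:4,r1:6565234375,r2:140,r3:175,r4:131,r5:Mul1
  c27: CDB Mul2=5252187500  regs: r0:4,r1:6565234375,r2:140,r3:175,r4:131,r5:Mul1
  c28: -  regs: r0:4,r1:6565234375,r2:140,r3:175,r4:131,r5:Mul1
  c29: -  regs: r0:4,r1:6565234375,r2:140,r3:175,r4:131,r5:Mul1
  c30: -  regs: r0:4,r1:6565234375,r2:140,r3:175,r4:131,r5:Mul1
  c31: CDB Mul1=24500  regs: r0:4,r1:6565234375,r2:140,r3:175,r4:131,r5:24500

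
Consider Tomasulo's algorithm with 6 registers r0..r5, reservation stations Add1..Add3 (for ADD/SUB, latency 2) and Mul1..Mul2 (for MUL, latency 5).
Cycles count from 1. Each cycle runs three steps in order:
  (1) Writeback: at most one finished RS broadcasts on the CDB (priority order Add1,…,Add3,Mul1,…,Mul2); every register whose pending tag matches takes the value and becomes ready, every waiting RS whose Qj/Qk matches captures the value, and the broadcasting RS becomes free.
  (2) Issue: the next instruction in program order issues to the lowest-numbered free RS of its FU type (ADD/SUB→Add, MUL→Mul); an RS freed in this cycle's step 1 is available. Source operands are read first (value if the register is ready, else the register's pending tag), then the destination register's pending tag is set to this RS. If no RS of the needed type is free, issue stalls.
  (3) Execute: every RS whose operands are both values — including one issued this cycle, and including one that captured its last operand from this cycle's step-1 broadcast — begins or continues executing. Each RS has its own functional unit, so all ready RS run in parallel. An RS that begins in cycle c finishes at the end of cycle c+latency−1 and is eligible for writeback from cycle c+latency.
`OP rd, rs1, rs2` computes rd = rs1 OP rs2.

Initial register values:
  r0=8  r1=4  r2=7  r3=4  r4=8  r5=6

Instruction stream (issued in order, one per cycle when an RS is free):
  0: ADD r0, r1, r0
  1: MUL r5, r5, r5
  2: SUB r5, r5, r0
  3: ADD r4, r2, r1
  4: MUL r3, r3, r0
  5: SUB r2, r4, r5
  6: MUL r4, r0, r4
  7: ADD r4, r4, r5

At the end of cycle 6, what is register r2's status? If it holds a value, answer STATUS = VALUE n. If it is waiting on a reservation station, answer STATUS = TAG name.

cycle 1: issue ADD r0<-Add1 // r0:Add1,r1:4,r2:7,r3:4,r4:8,r5:6
cycle 2: issue MUL r5<-Mul1 // r0:Add1,r1:4,r2:7,r3:4,r4:8,r5:Mul1
cycle 3: CDB Add1=12; issue SUB r5<-Add1 // r0:12,r1:4,r2:7,r3:4,r4:8,r5:Add1
cycle 4: issue ADD r4<-Add2 // r0:12,r1:4,r2:7,r3:4,r4:Add2,r5:Add1
cycle 5: issue MUL r3<-Mul2 // r0:12,r1:4,r2:7,r3:Mul2,r4:Add2,r5:Add1
cycle 6: CDB Add2=11; issue SUB r2<-Add2 // r0:12,r1:4,r2:Add2,r3:Mul2,r4:11,r5:Add1

STATUS = TAG Add2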